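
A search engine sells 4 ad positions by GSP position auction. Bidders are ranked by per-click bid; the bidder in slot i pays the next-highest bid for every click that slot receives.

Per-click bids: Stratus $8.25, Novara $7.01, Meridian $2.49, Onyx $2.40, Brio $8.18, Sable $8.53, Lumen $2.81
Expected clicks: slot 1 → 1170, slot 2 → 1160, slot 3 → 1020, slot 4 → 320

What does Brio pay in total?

Per-click bids in order: $8.53 (Sable) > $8.25 (Stratus) > $8.18 (Brio) > $7.01 (Novara) > $2.81 (Lumen) > …
Brio holds slot 3 → pays next bid $7.01 × 1020 clicks = $7150.20.

Brio pays $7150.20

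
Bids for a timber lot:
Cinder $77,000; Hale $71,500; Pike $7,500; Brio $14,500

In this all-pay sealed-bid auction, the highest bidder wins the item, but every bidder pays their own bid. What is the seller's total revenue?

Rule: the highest bidder wins the item, but every bidder pays their own bid.
Sorting bids: 77,000 (Cinder) > 71,500 (Hale) > 14,500 (Brio) > 7,500 (Pike)
Every bidder forfeits their bid regardless of winning.
Revenue = 77,000 + 71,500 + 7,500 + 14,500 = $170,500.

Total revenue: $170,500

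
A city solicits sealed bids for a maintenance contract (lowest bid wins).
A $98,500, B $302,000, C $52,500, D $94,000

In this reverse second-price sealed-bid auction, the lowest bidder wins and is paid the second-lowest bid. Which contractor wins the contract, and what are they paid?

C is paid $94,000

Sorting bids: 52,500 (C) < 94,000 (D) < 98,500 (A) < 302,000 (B)
C is lowest; is paid the second-lowest bid, $94,000.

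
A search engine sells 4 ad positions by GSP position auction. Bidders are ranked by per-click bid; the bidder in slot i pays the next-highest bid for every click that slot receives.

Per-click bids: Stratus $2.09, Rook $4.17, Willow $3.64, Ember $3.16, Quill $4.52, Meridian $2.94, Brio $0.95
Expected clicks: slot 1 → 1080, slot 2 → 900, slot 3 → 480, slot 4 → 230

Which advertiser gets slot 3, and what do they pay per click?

Willow; $3.16 per click

Sorting advertisers: $4.52 (Quill) > $4.17 (Rook) > $3.64 (Willow) > $3.16 (Ember) > $2.94 (Meridian) > …
Slot 3 goes to the third-ranked bidder, Willow, who pays the next bid down: $3.16/click.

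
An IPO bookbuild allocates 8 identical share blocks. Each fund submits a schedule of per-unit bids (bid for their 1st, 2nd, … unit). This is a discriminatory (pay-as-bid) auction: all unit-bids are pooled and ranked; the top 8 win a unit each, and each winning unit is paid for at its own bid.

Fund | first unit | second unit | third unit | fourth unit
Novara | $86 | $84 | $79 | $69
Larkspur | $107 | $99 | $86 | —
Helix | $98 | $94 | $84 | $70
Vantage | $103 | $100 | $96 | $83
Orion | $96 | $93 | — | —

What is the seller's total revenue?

Total revenue: $793

Merging the schedules and taking the best 8: 107 (Larkspur-1), 103 (Vantage-1), 100 (Vantage-2), 99 (Larkspur-2), 98 (Helix-1), 96 (Vantage-3), 96 (Orion-1), 94 (Helix-2)
Next rejected bid: $93 (not a price — pay-as-bid).
Each winning unit pays its own bid.
Revenue = 107 + 103 + 100 + 99 + 98 + 96 + 96 + 94 = $793.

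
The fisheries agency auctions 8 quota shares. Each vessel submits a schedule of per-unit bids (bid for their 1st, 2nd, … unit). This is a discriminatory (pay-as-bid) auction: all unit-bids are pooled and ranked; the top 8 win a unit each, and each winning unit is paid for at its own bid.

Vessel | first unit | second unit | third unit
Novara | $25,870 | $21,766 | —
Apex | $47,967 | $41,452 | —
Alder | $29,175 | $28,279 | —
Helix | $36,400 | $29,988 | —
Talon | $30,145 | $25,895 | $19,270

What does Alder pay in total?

Alder pays $57,454

All unit-bids, highest first — top 8: 47,967 (Apex-1), 41,452 (Apex-2), 36,400 (Helix-1), 30,145 (Talon-1), 29,988 (Helix-2), 29,175 (Alder-1), 28,279 (Alder-2), 25,895 (Talon-2)
Next rejected bid: $25,870 (not a price — pay-as-bid).
Alder's winning unit-bids: 29,175 + 28,279 = $57,454.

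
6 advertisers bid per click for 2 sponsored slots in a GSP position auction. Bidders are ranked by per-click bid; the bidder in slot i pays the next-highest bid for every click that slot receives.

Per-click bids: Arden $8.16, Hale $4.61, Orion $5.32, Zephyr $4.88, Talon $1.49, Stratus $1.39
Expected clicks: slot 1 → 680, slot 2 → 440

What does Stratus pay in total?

Per-click bids in order: $8.16 (Arden) > $5.32 (Orion) > $4.88 (Zephyr) > …
Stratus ranks below slot 2 → no slot, pays nothing.

Stratus pays $0.00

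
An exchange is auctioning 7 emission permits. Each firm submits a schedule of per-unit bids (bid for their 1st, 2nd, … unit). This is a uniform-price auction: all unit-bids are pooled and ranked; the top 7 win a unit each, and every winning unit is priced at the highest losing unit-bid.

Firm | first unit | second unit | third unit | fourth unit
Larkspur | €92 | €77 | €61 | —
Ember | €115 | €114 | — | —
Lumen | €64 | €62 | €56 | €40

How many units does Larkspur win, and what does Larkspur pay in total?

Merging the schedules and taking the best 7: 115 (Ember-1), 114 (Ember-2), 92 (Larkspur-1), 77 (Larkspur-2), 64 (Lumen-1), 62 (Lumen-2), 61 (Larkspur-3)
First bid not allocated: €56.
Larkspur wins 3 unit(s) at €56 each.

Larkspur: 3 units, pays €168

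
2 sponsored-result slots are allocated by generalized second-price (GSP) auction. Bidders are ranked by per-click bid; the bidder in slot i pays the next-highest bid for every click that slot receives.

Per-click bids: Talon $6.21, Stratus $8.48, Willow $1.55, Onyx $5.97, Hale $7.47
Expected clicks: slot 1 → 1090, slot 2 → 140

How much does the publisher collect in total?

Per-click bids in order: $8.48 (Stratus) > $7.47 (Hale) > $6.21 (Talon) > …
Slot 1: Stratus pays $7.47 × 1090 = $8142.30
Slot 2: Hale pays $6.21 × 140 = $869.40
Total = $9011.70

Total revenue: $9011.70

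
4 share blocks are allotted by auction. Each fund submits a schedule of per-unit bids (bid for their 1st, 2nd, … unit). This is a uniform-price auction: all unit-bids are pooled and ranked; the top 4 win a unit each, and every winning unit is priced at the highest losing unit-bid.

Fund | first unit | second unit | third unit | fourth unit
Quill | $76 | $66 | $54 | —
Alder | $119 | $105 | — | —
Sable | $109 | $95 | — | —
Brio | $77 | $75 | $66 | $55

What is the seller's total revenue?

Pooled unit-bids ranked (top 4): 119 (Alder-1), 109 (Sable-1), 105 (Alder-2), 95 (Sable-2)
Highest rejected unit-bid = $77.
Allocation: Alder 2, Sable 2. Every unit priced at $77.
Revenue = 4 × 77 = $308.

Total revenue: $308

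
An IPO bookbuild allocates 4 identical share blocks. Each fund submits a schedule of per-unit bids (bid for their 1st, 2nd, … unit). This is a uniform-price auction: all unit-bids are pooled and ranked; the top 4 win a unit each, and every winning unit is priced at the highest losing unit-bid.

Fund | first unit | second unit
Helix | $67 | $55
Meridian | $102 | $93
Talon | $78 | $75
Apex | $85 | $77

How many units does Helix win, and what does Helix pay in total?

All unit-bids, highest first — top 4: 102 (Meridian-1), 93 (Meridian-2), 85 (Apex-1), 78 (Talon-1)
The (k+1)-th unit-bid is $77.
Helix wins 0 unit(s) at $77 each.

Helix: 0 units, pays $0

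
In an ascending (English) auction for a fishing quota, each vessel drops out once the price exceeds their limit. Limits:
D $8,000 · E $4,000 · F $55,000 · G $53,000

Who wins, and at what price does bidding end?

Limits in order: 55,000 (F) > 53,000 (G) > 8,000 (D) > 4,000 (E)
G is the last rival to drop out, at $53,000; F remains and wins at that price.

F wins at $53,000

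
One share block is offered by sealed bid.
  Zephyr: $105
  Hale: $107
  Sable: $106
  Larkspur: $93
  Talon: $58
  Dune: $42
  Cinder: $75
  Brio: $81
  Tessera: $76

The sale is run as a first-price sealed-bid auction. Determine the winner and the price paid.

Hale pays $107

Rule: the highest bidder wins and pays their own bid.
Bids ranked: 107 (Hale) > 106 (Sable) > 105 (Zephyr) > 93 (Larkspur) > 81 (Brio) > 76 (Tessera) > …
Hale has the highest bid and pays exactly that: $107.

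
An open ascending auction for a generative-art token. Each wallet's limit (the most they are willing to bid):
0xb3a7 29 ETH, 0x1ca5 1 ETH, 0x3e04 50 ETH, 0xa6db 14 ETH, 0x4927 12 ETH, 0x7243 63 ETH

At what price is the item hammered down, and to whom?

Limits ranked: 63 (0x7243) > 50 (0x3e04) > 29 (0xb3a7) > 14 (0xa6db) > 12 (0x4927) > 1 (0x1ca5)
Once the price passes 50 ETH, only 0x7243 is left; the hammer falls at 0x3e04's limit of 50 ETH.

0x7243 wins at 50 ETH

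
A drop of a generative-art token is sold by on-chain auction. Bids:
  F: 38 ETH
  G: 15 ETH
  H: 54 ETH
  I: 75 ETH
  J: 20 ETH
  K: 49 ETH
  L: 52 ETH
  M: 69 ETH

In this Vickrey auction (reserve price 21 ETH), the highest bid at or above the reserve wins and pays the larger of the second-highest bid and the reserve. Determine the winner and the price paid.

Sorting bids: 75 (I) > 69 (M) > 54 (H) > 52 (L) > 49 (K) > 38 (F) > …
I has the top bid at or above the reserve (75 ETH).
Second-highest bid 69 ETH exceeds the reserve 21 ETH → payment 69 ETH.

I pays 69 ETH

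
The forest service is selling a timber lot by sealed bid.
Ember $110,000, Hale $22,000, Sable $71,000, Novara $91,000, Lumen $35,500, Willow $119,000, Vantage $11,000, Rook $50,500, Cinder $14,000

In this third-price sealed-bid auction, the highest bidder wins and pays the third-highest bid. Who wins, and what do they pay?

Willow pays $91,000

Rule: the highest bidder wins and pays the third-highest bid.
Bids in order: 119,000 (Willow) > 110,000 (Ember) > 91,000 (Novara) > 71,000 (Sable) > 50,500 (Rook) > 35,500 (Lumen) > …
Willow is highest; pays the third-highest bid, $91,000.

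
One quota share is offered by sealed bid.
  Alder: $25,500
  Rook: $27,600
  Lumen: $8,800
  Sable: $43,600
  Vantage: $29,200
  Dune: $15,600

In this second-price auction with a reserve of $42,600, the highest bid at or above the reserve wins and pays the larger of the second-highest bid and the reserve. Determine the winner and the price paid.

Second-price auction with a reserve of $42,600: the highest bid at or above the reserve wins and pays the larger of the second-highest bid and the reserve.
Bids in order: 43,600 (Sable) > 29,200 (Vantage) > 27,600 (Rook) > 25,500 (Alder) > 15,600 (Dune) > 8,800 (Lumen)
Sable has the top bid at or above the reserve ($43,600).
Second-highest bid $29,200 is below the reserve $42,600, so the reserve binds → payment $42,600.

Sable pays $42,600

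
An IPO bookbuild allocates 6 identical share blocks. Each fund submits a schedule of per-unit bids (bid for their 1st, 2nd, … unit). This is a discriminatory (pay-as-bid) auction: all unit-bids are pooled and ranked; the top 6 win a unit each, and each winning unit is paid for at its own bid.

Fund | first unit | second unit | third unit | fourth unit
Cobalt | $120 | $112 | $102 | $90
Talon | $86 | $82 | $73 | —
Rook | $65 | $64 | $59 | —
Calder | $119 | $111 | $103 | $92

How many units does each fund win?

Merging the schedules and taking the best 6: 120 (Cobalt-1), 119 (Calder-1), 112 (Cobalt-2), 111 (Calder-2), 103 (Calder-3), 102 (Cobalt-3)
Next rejected bid: $92 (not a price — pay-as-bid).
Allocation: Calder 3, Cobalt 3.

Calder 3, Cobalt 3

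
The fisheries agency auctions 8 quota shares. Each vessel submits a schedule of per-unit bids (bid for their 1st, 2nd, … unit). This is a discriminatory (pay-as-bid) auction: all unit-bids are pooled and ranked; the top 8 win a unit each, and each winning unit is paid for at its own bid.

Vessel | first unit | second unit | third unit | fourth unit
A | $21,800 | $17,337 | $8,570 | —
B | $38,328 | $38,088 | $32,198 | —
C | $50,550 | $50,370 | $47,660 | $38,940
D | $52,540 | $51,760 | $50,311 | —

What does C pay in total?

Merging the schedules and taking the best 8: 52,540 (D-1), 51,760 (D-2), 50,550 (C-1), 50,370 (C-2), 50,311 (D-3), 47,660 (C-3), 38,940 (C-4), 38,328 (B-1)
Next rejected bid: $38,088 (not a price — pay-as-bid).
C's winning unit-bids: 50,550 + 50,370 + 47,660 + 38,940 = $187,520.

C pays $187,520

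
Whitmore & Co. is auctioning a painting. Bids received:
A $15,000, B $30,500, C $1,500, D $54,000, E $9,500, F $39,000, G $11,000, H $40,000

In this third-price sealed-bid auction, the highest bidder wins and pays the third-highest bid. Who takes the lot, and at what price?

Sorting bids: 54,000 (D) > 40,000 (H) > 39,000 (F) > 30,500 (B) > 15,000 (A) > 11,000 (G) > …
D wins; payment is bid #3 in the ranking = $39,000.

D pays $39,000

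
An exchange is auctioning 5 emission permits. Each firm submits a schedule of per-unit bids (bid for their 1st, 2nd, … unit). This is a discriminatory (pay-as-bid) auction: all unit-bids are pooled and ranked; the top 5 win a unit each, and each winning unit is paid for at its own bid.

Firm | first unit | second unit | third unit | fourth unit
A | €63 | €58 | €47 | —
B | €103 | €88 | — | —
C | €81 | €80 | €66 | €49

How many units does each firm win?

B 2, C 3

Pooled unit-bids ranked (top 5): 103 (B-1), 88 (B-2), 81 (C-1), 80 (C-2), 66 (C-3)
Next rejected bid: €63 (not a price — pay-as-bid).
Allocation: B 2, C 3.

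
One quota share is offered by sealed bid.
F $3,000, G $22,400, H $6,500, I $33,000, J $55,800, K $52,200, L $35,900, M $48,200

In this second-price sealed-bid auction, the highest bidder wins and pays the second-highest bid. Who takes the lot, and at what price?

Sorting bids: 55,800 (J) > 52,200 (K) > 48,200 (M) > 35,900 (L) > 33,000 (I) > 22,400 (G) > …
Second-price: J pays K's bid of $52,200.

J pays $52,200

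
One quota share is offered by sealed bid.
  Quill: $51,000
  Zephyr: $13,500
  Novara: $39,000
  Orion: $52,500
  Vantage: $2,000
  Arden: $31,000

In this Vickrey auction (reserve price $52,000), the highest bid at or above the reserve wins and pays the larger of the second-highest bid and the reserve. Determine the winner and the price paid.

Bids in order: 52,500 (Orion) > 51,000 (Quill) > 39,000 (Novara) > 31,000 (Arden) > 13,500 (Zephyr) > 2,000 (Vantage)
Orion has the top bid at or above the reserve ($52,500).
max(second-highest $51,000, reserve $52,000) = $52,000.

Orion pays $52,000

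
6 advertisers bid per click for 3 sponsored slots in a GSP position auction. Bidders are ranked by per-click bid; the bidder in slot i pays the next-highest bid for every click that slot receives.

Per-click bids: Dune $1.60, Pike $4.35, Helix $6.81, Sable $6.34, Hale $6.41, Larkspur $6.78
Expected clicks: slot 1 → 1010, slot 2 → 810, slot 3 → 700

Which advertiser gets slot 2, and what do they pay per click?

Sorting advertisers: $6.81 (Helix) > $6.78 (Larkspur) > $6.41 (Hale) > $6.34 (Sable) > …
Slot 2 goes to the second-ranked bidder, Larkspur, who pays the next bid down: $6.41/click.

Larkspur; $6.41 per click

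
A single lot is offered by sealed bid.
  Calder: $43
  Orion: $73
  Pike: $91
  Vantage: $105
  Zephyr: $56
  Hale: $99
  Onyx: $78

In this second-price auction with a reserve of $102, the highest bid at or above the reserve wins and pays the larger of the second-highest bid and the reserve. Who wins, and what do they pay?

Second-price auction with a reserve of $102: the highest bid at or above the reserve wins and pays the larger of the second-highest bid and the reserve.
Sorting bids: 105 (Vantage) > 99 (Hale) > 91 (Pike) > 78 (Onyx) > 73 (Orion) > 56 (Zephyr) > …
Vantage has the top bid at or above the reserve ($105).
max(second-highest $99, reserve $102) = $102.

Vantage pays $102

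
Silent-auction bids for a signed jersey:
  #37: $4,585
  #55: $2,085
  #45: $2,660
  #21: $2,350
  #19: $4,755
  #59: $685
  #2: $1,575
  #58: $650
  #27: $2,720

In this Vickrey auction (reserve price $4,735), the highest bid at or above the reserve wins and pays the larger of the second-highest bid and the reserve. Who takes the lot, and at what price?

#19 pays $4,735

Rule: the highest bid at or above the reserve wins and pays the larger of the second-highest bid and the reserve.
Sorting bids: 4,755 (#19) > 4,585 (#37) > 2,720 (#27) > 2,660 (#45) > 2,350 (#21) > 2,085 (#55) > …
#19 has the top bid at or above the reserve ($4,755).
max(second-highest $4,585, reserve $4,735) = $4,735.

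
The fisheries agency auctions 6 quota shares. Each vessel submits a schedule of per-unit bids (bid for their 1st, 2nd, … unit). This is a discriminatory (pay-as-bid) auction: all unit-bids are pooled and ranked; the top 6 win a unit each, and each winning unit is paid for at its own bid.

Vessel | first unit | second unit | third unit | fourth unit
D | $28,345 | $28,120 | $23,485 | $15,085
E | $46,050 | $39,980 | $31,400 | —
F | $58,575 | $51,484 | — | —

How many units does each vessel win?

Merging the schedules and taking the best 6: 58,575 (F-1), 51,484 (F-2), 46,050 (E-1), 39,980 (E-2), 31,400 (E-3), 28,345 (D-1)
Next rejected bid: $28,120 (not a price — pay-as-bid).
Allocation: D 1, E 3, F 2.

D 1, E 3, F 2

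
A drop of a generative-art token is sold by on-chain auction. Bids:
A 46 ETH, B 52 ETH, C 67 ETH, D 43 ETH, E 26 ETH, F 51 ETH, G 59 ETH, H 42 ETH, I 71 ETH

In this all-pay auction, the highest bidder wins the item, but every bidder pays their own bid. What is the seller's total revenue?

Total revenue: 457 ETH

Bids ranked: 71 (I) > 67 (C) > 59 (G) > 52 (B) > 51 (F) > 46 (A) > …
Every bidder forfeits their bid regardless of winning.
Revenue = 46 + 52 + 67 + 43 + 26 + 51 + 59 + 42 + 71 = 457 ETH.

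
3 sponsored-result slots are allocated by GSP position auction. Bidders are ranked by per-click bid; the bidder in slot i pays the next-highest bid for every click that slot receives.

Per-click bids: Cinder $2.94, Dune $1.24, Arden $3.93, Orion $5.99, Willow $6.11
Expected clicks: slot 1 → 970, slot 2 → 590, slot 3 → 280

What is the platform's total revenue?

Per-click bids in order: $6.11 (Willow) > $5.99 (Orion) > $3.93 (Arden) > $2.94 (Cinder) > …
Slot 1: Willow pays $5.99 × 970 = $5810.30
Slot 2: Orion pays $3.93 × 590 = $2318.70
Slot 3: Arden pays $2.94 × 280 = $823.20
Total = $8952.20

Total revenue: $8952.20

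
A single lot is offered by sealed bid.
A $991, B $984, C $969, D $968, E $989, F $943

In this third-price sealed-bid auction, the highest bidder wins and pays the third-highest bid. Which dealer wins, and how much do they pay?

A pays $984

Rule: the highest bidder wins and pays the third-highest bid.
Sorting bids: 991 (A) > 989 (E) > 984 (B) > 969 (C) > 968 (D) > 943 (F)
A is highest; pays the third-highest bid, $984.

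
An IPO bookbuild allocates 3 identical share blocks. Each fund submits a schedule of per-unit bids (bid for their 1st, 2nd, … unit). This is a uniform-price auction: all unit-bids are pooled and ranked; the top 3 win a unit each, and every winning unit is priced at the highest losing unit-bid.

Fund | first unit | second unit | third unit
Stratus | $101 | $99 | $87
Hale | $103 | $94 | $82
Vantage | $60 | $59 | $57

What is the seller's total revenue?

Total revenue: $282

Pooled unit-bids ranked (top 3): 103 (Hale-1), 101 (Stratus-1), 99 (Stratus-2)
First bid not allocated: $94.
Allocation: Hale 1, Stratus 2. Every unit priced at $94.
Revenue = 3 × 94 = $282.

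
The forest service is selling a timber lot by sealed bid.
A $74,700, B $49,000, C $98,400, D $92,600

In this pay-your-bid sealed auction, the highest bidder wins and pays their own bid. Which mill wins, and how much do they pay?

C pays $98,400

Bids in order: 98,400 (C) > 92,600 (D) > 74,700 (A) > 49,000 (B)
First-price: C pays what they bid, $98,400.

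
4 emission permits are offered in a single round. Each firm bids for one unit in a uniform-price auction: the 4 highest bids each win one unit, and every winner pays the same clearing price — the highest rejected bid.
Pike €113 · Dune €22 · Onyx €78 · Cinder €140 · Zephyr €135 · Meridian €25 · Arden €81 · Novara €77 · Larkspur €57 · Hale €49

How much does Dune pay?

Sorting: 140 (Cinder), 135 (Zephyr), 113 (Pike), 81 (Arden), 78 (Onyx), 77 (Novara), …
Winners (4 units): Cinder, Zephyr, Pike, Arden.
Highest unsuccessful bid: €78 → clearing price.
Dune does not win → pays €0.

Dune pays €0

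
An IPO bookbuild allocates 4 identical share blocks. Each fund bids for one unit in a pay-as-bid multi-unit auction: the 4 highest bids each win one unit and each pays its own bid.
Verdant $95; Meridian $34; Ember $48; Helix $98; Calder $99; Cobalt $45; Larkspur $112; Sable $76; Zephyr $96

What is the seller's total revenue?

Total revenue: $405

Sorting: 112 (Larkspur), 99 (Calder), 98 (Helix), 96 (Zephyr), 95 (Verdant), 76 (Sable), …
Winners (4 units): Larkspur, Calder, Helix, Zephyr.
Total revenue = 112 + 99 + 98 + 96 = $405.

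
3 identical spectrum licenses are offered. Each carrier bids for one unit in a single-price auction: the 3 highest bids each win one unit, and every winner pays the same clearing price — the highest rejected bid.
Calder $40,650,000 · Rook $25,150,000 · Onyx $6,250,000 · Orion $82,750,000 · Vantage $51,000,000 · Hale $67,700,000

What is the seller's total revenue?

Sorting: 82,750,000 (Orion), 67,700,000 (Hale), 51,000,000 (Vantage), 40,650,000 (Calder), 25,150,000 (Rook), …
The 3 highest are Orion, Hale, Vantage.
Highest unsuccessful bid: $40,650,000 → clearing price.
Total revenue = 3 × $40,650,000 = $121,950,000.

Total revenue: $121,950,000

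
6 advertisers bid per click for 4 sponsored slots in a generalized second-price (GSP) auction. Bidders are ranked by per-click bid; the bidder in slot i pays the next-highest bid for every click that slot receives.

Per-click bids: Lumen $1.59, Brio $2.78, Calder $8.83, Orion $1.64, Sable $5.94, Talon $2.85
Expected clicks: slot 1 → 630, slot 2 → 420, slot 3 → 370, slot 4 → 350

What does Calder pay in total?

Ranked by bid: $8.83 (Calder) > $5.94 (Sable) > $2.85 (Talon) > $2.78 (Brio) > $1.64 (Orion) > …
Calder holds slot 1 → pays next bid $5.94 × 630 clicks = $3742.20.

Calder pays $3742.20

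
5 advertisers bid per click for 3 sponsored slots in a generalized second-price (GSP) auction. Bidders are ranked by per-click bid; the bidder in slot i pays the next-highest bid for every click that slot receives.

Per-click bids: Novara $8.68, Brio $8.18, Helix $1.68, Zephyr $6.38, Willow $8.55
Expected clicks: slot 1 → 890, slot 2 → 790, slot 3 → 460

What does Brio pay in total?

Sorting advertisers: $8.68 (Novara) > $8.55 (Willow) > $8.18 (Brio) > $6.38 (Zephyr) > …
Brio holds slot 3 → pays next bid $6.38 × 460 clicks = $2934.80.

Brio pays $2934.80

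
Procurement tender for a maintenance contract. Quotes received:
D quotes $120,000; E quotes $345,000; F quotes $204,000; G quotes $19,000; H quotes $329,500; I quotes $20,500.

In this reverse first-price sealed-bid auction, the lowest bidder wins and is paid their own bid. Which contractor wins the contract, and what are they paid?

Rule: the lowest bidder wins and is paid their own bid.
Bids ranked: 19,000 (G) < 20,500 (I) < 120,000 (D) < 204,000 (F) < 329,500 (H) < 345,000 (E)
First-price: G is paid what they bid, $19,000.

G is paid $19,000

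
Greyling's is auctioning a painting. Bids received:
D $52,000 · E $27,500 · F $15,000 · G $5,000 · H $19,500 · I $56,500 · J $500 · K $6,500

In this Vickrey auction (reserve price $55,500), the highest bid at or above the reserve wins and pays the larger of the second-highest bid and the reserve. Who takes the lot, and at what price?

Sorting bids: 56,500 (I) > 52,000 (D) > 27,500 (E) > 19,500 (H) > 15,000 (F) > 6,500 (K) > …
I has the top bid at or above the reserve ($56,500).
Second-highest bid $52,000 is below the reserve $55,500, so the reserve binds → payment $55,500.

I pays $55,500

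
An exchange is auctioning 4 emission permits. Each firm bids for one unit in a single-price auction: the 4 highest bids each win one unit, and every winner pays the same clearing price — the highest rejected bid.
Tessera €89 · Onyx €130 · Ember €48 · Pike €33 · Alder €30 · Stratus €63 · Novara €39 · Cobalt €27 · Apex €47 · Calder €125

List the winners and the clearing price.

Onyx, Calder, Tessera, Stratus; each pays €48

Ordering the bids: 130 (Onyx), 125 (Calder), 89 (Tessera), 63 (Stratus), 48 (Ember), 47 (Apex), …
Top 4: Onyx, Calder, Tessera, Stratus.
Highest unsuccessful bid: €48 → clearing price.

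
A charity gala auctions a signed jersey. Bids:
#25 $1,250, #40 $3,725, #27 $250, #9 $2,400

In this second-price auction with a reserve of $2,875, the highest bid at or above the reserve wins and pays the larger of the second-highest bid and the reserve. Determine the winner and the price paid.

#40 pays $2,875

Rule: the highest bid at or above the reserve wins and pays the larger of the second-highest bid and the reserve.
Bids ranked: 3,725 (#40) > 2,400 (#9) > 1,250 (#25) > 250 (#27)
Highest eligible bid: #40 at $3,725.
max(second-highest $2,400, reserve $2,875) = $2,875.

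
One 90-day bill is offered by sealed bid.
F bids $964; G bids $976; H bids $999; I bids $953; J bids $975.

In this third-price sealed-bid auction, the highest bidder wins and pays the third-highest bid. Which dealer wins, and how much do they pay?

Sorting bids: 999 (H) > 976 (G) > 975 (J) > 964 (F) > 953 (I)
H is highest; pays the third-highest bid, $975.

H pays $975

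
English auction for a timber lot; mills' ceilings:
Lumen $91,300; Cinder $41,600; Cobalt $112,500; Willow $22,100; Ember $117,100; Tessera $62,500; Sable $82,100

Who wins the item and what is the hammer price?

Ember wins at $112,500

Ascending (English) auction: the price rises until one bidder remains; the winner pays the price at which the last rival dropped out.
Limits in order: 117,100 (Ember) > 112,500 (Cobalt) > 91,300 (Lumen) > 82,100 (Sable) > 62,500 (Tessera) > 41,600 (Cinder) > …
Once the price passes $112,500, only Ember is left; the hammer falls at Cobalt's limit of $112,500.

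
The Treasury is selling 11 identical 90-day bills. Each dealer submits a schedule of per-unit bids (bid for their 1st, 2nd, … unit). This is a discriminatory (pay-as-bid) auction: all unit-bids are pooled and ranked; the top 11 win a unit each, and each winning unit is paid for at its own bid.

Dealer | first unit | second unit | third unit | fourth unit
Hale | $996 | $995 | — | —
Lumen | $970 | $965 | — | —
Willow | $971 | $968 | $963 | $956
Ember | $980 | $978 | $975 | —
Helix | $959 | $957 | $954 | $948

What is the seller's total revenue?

Total revenue: $10,720

Pooled unit-bids ranked (top 11): 996 (Hale-1), 995 (Hale-2), 980 (Ember-1), 978 (Ember-2), 975 (Ember-3), 971 (Willow-1), 970 (Lumen-1), 968 (Willow-2), 965 (Lumen-2), 963 (Willow-3), 959 (Helix-1)
Next rejected bid: $957 (not a price — pay-as-bid).
Each winning unit pays its own bid.
Revenue = 996 + 995 + 980 + 978 + 975 + 971 + 970 + 968 + 965 + 963 + 959 = $10,720.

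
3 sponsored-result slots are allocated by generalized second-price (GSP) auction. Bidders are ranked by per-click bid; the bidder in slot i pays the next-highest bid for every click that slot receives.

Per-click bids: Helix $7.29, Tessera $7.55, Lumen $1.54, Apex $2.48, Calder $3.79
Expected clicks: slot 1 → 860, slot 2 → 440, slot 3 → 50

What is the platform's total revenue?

Total revenue: $8061.00

Sorting advertisers: $7.55 (Tessera) > $7.29 (Helix) > $3.79 (Calder) > $2.48 (Apex) > …
Slot 1: Tessera pays $7.29 × 860 = $6269.40
Slot 2: Helix pays $3.79 × 440 = $1667.60
Slot 3: Calder pays $2.48 × 50 = $124.00
Total = $8061.00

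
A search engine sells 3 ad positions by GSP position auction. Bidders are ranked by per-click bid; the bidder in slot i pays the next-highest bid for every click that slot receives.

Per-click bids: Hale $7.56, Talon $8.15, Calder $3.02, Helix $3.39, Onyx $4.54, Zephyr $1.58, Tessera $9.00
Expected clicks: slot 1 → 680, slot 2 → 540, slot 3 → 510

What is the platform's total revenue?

Sorting advertisers: $9.00 (Tessera) > $8.15 (Talon) > $7.56 (Hale) > $4.54 (Onyx) > …
Slot 1: Tessera pays $8.15 × 680 = $5542.00
Slot 2: Talon pays $7.56 × 540 = $4082.40
Slot 3: Hale pays $4.54 × 510 = $2315.40
Total = $11939.80

Total revenue: $11939.80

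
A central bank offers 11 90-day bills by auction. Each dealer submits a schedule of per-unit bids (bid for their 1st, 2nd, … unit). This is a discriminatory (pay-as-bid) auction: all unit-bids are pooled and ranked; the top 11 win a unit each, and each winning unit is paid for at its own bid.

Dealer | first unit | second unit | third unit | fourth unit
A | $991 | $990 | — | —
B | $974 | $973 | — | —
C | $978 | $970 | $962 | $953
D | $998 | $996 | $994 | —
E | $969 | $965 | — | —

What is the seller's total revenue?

All unit-bids, highest first — top 11: 998 (D-1), 996 (D-2), 994 (D-3), 991 (A-1), 990 (A-2), 978 (C-1), 974 (B-1), 973 (B-2), 970 (C-2), 969 (E-1), 965 (E-2)
Next rejected bid: $962 (not a price — pay-as-bid).
Each winning unit pays its own bid.
Revenue = 998 + 996 + 994 + 991 + 990 + 978 + 974 + 973 + 970 + 969 + 965 = $10,798.

Total revenue: $10,798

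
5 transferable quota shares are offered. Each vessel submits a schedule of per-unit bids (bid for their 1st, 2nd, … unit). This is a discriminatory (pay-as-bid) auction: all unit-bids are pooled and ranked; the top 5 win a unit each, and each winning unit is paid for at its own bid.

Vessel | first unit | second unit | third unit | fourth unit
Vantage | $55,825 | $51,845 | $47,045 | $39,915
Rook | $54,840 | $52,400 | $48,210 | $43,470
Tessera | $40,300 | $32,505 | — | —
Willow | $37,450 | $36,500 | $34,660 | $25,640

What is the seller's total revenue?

All unit-bids, highest first — top 5: 55,825 (Vantage-1), 54,840 (Rook-1), 52,400 (Rook-2), 51,845 (Vantage-2), 48,210 (Rook-3)
Next rejected bid: $47,045 (not a price — pay-as-bid).
Each winning unit pays its own bid.
Revenue = 55,825 + 54,840 + 52,400 + 51,845 + 48,210 = $263,120.

Total revenue: $263,120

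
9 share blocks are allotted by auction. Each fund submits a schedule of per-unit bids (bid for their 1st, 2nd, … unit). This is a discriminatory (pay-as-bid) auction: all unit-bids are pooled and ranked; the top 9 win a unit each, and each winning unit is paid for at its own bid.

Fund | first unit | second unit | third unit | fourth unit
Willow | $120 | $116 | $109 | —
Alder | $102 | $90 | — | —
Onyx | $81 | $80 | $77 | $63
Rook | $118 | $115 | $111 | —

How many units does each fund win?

Alder 2, Onyx 1, Rook 3, Willow 3

All unit-bids, highest first — top 9: 120 (Willow-1), 118 (Rook-1), 116 (Willow-2), 115 (Rook-2), 111 (Rook-3), 109 (Willow-3), 102 (Alder-1), 90 (Alder-2), 81 (Onyx-1)
Next rejected bid: $80 (not a price — pay-as-bid).
Allocation: Alder 2, Onyx 1, Rook 3, Willow 3.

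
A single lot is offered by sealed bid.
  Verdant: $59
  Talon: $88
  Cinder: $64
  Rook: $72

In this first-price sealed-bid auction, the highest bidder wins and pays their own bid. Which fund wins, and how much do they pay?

Talon pays $88

Sorting bids: 88 (Talon) > 72 (Rook) > 64 (Cinder) > 59 (Verdant)
Talon is highest → pays own bid, $88.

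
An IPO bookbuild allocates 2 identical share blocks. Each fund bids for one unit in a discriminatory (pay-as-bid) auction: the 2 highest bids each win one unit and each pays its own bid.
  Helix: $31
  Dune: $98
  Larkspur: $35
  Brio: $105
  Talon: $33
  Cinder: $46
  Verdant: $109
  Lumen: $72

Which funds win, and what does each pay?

Sorting: 109 (Verdant), 105 (Brio), 98 (Dune), 72 (Lumen), …
Top 2: Verdant, Brio.
Each winner pays its own bid: Verdant $109, Brio $105.

Verdant $109, Brio $105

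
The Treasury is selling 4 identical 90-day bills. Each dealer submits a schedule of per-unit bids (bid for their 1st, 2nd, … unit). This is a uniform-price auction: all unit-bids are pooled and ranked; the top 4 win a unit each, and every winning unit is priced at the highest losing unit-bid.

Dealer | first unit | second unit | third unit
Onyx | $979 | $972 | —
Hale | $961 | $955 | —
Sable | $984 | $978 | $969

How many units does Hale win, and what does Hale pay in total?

Hale: 0 units, pays $0

Merging the schedules and taking the best 4: 984 (Sable-1), 979 (Onyx-1), 978 (Sable-2), 972 (Onyx-2)
Highest rejected unit-bid = $969.
Hale wins 0 unit(s) at $969 each.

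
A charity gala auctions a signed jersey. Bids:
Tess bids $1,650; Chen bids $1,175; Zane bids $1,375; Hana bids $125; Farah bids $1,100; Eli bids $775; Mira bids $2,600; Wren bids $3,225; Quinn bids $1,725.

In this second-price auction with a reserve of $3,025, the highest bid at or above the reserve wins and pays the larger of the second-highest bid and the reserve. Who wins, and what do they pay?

Wren pays $3,025

Second-price auction with a reserve of $3,025: the highest bid at or above the reserve wins and pays the larger of the second-highest bid and the reserve.
Bids in order: 3,225 (Wren) > 2,600 (Mira) > 1,725 (Quinn) > 1,650 (Tess) > 1,375 (Zane) > 1,175 (Chen) > …
Highest eligible bid: Wren at $3,225.
max(second-highest $2,600, reserve $3,025) = $3,025.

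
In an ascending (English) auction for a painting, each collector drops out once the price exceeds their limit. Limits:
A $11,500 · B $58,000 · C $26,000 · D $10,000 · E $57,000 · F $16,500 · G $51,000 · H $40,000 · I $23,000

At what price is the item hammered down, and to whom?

Limits ranked: 58,000 (B) > 57,000 (E) > 51,000 (G) > 40,000 (H) > 26,000 (C) > 23,000 (I) > …
E is the last rival to drop out, at $57,000; B remains and wins at that price.

B wins at $57,000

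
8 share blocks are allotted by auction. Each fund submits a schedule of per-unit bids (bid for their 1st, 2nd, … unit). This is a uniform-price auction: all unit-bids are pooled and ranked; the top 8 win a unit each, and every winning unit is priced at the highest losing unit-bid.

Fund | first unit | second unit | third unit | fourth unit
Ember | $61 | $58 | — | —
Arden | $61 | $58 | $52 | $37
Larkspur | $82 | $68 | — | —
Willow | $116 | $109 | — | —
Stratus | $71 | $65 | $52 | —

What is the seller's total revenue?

Total revenue: $464

Pooled unit-bids ranked (top 8): 116 (Willow-1), 109 (Willow-2), 82 (Larkspur-1), 71 (Stratus-1), 68 (Larkspur-2), 65 (Stratus-2), 61 (Ember-1), 61 (Arden-1)
First bid not allocated: $58.
Allocation: Arden 1, Ember 1, Larkspur 2, Stratus 2, Willow 2. Every unit priced at $58.
Revenue = 8 × 58 = $464.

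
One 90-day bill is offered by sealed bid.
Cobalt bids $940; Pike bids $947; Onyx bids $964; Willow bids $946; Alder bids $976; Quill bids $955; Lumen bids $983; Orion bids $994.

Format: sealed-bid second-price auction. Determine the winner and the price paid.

Sorting bids: 994 (Orion) > 983 (Lumen) > 976 (Alder) > 964 (Onyx) > 955 (Quill) > 947 (Pike) > …
Orion wins with the highest bid; price is set by the runner-up at $983.

Orion pays $983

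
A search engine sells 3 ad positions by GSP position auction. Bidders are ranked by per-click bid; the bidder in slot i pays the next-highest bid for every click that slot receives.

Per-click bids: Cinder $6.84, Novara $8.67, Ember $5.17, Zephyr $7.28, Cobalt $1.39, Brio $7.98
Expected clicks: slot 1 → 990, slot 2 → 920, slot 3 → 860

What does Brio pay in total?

Brio pays $6697.60

Per-click bids in order: $8.67 (Novara) > $7.98 (Brio) > $7.28 (Zephyr) > $6.84 (Cinder) > …
Brio holds slot 2 → pays next bid $7.28 × 920 clicks = $6697.60.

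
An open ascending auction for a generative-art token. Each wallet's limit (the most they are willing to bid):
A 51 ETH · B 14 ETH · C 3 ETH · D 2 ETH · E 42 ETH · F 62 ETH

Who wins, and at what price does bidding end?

Limits ranked: 62 (F) > 51 (A) > 42 (E) > 14 (B) > 3 (C) > 2 (D)
Bidding ends when A exits at 51 ETH; F takes it.

F wins at 51 ETH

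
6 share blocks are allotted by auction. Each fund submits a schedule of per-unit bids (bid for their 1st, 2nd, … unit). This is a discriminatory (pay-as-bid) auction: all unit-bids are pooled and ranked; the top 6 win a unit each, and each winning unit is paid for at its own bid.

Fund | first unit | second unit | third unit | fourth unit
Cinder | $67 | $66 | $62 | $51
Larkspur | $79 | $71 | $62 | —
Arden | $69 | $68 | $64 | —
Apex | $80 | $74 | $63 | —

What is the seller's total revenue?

Pooled unit-bids ranked (top 6): 80 (Apex-1), 79 (Larkspur-1), 74 (Apex-2), 71 (Larkspur-2), 69 (Arden-1), 68 (Arden-2)
Next rejected bid: $67 (not a price — pay-as-bid).
Each winning unit pays its own bid.
Revenue = 80 + 79 + 74 + 71 + 69 + 68 = $441.

Total revenue: $441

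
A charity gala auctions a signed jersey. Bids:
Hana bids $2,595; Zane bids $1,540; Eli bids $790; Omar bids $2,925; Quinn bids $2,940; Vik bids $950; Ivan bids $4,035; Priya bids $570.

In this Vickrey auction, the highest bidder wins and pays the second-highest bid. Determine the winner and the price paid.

Ivan pays $2,940

Bids in order: 4,035 (Ivan) > 2,940 (Quinn) > 2,925 (Omar) > 2,595 (Hana) > 1,540 (Zane) > 950 (Vik) > …
Ivan wins with the highest bid; price is set by the runner-up at $2,940.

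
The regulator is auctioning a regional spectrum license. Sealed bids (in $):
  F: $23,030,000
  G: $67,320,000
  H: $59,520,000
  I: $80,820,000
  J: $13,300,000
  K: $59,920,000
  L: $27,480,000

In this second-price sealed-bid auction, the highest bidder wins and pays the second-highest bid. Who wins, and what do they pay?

Sorting bids: 80,820,000 (I) > 67,320,000 (G) > 59,920,000 (K) > 59,520,000 (H) > 27,480,000 (L) > 23,030,000 (F) > …
I wins with the highest bid; price is set by the runner-up at $67,320,000.

I pays $67,320,000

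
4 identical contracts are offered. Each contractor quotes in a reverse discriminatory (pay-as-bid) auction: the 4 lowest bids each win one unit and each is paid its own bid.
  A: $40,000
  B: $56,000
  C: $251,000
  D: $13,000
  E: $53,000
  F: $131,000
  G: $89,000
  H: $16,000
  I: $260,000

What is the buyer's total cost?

Bids ranked low→high: 13,000 (D), 16,000 (H), 40,000 (A), 53,000 (E), 56,000 (B), 89,000 (G), …
Lowest 4: D, H, A, E.
Total cost = 13,000 + 16,000 + 40,000 + 53,000 = $122,000.

Total cost: $122,000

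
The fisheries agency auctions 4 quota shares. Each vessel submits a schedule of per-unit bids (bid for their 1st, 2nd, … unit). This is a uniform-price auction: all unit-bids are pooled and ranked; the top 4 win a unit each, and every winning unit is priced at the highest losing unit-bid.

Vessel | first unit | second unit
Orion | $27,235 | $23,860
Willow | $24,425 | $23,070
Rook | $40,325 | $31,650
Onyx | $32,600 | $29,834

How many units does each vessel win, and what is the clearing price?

Onyx 2, Rook 2; clearing price $27,235

Pooled unit-bids ranked (top 4): 40,325 (Rook-1), 32,600 (Onyx-1), 31,650 (Rook-2), 29,834 (Onyx-2)
Highest rejected unit-bid = $27,235.
Allocation: Onyx 2, Rook 2.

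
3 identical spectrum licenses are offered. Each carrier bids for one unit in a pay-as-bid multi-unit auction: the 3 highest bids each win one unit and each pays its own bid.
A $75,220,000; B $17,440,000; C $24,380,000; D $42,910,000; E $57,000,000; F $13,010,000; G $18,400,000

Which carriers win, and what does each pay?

A $75,220,000, E $57,000,000, D $42,910,000

Bids ranked high→low: 75,220,000 (A), 57,000,000 (E), 42,910,000 (D), 24,380,000 (C), 18,400,000 (G), …
Top 3: A, E, D.
Each winner pays its own bid: A $75,220,000, E $57,000,000, D $42,910,000.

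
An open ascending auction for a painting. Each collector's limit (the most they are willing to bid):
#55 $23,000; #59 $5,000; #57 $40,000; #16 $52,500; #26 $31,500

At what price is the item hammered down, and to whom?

Limits ranked: 52,500 (#16) > 40,000 (#57) > 31,500 (#26) > 23,000 (#55) > 5,000 (#59)
#57 is the last rival to drop out, at $40,000; #16 remains and wins at that price.

#16 wins at $40,000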